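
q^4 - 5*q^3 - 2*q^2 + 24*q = q*(q - 4)*(q - 3)*(q + 2)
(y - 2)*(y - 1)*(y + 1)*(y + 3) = y^4 + y^3 - 7*y^2 - y + 6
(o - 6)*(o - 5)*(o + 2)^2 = o^4 - 7*o^3 - 10*o^2 + 76*o + 120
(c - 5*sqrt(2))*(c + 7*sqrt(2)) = c^2 + 2*sqrt(2)*c - 70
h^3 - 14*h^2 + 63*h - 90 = (h - 6)*(h - 5)*(h - 3)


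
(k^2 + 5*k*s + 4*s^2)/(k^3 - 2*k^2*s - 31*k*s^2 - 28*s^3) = 1/(k - 7*s)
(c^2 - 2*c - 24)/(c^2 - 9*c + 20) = (c^2 - 2*c - 24)/(c^2 - 9*c + 20)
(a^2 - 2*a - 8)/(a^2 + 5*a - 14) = (a^2 - 2*a - 8)/(a^2 + 5*a - 14)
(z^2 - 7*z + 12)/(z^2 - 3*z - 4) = (z - 3)/(z + 1)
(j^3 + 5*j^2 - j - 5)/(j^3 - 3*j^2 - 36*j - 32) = (j^2 + 4*j - 5)/(j^2 - 4*j - 32)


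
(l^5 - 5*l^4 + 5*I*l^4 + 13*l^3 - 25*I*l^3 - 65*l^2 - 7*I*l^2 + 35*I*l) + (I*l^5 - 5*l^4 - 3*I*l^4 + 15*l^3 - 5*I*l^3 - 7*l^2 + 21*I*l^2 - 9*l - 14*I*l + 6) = l^5 + I*l^5 - 10*l^4 + 2*I*l^4 + 28*l^3 - 30*I*l^3 - 72*l^2 + 14*I*l^2 - 9*l + 21*I*l + 6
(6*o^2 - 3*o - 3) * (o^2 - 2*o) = 6*o^4 - 15*o^3 + 3*o^2 + 6*o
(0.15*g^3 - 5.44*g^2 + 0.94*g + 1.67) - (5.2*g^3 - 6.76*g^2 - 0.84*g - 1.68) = -5.05*g^3 + 1.32*g^2 + 1.78*g + 3.35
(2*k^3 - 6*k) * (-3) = -6*k^3 + 18*k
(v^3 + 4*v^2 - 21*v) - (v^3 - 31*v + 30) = 4*v^2 + 10*v - 30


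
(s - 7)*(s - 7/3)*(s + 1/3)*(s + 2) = s^4 - 7*s^3 - 43*s^2/9 + 287*s/9 + 98/9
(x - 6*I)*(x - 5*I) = x^2 - 11*I*x - 30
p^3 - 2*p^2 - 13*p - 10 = (p - 5)*(p + 1)*(p + 2)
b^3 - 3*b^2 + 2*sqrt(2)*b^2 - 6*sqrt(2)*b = b*(b - 3)*(b + 2*sqrt(2))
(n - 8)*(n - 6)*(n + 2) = n^3 - 12*n^2 + 20*n + 96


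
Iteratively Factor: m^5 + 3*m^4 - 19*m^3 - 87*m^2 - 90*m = (m + 3)*(m^4 - 19*m^2 - 30*m) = (m + 2)*(m + 3)*(m^3 - 2*m^2 - 15*m) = (m + 2)*(m + 3)^2*(m^2 - 5*m) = (m - 5)*(m + 2)*(m + 3)^2*(m)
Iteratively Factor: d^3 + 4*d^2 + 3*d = (d + 3)*(d^2 + d) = (d + 1)*(d + 3)*(d)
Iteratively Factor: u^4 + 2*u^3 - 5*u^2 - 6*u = (u + 1)*(u^3 + u^2 - 6*u) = (u - 2)*(u + 1)*(u^2 + 3*u) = (u - 2)*(u + 1)*(u + 3)*(u)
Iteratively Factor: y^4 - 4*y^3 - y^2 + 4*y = (y - 4)*(y^3 - y) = (y - 4)*(y - 1)*(y^2 + y) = y*(y - 4)*(y - 1)*(y + 1)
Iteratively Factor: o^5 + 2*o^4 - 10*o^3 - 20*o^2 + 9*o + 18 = (o + 3)*(o^4 - o^3 - 7*o^2 + o + 6) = (o + 2)*(o + 3)*(o^3 - 3*o^2 - o + 3) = (o + 1)*(o + 2)*(o + 3)*(o^2 - 4*o + 3) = (o - 1)*(o + 1)*(o + 2)*(o + 3)*(o - 3)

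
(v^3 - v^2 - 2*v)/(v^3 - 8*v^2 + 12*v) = (v + 1)/(v - 6)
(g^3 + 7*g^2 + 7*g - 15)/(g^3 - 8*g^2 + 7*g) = (g^2 + 8*g + 15)/(g*(g - 7))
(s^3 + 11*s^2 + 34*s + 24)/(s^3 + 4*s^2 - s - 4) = (s + 6)/(s - 1)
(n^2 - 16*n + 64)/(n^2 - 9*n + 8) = (n - 8)/(n - 1)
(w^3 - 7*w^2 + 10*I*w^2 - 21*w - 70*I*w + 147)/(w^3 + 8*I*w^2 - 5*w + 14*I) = (w^2 + w*(-7 + 3*I) - 21*I)/(w^2 + I*w + 2)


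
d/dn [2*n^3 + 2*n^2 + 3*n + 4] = 6*n^2 + 4*n + 3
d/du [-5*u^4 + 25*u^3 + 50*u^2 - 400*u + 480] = -20*u^3 + 75*u^2 + 100*u - 400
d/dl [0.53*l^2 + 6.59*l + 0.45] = 1.06*l + 6.59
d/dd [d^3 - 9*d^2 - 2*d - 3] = 3*d^2 - 18*d - 2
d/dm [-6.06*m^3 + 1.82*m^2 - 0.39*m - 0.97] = -18.18*m^2 + 3.64*m - 0.39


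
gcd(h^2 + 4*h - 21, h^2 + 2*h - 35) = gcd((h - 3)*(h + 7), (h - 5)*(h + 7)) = h + 7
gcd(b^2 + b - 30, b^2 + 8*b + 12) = b + 6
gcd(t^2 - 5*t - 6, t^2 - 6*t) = t - 6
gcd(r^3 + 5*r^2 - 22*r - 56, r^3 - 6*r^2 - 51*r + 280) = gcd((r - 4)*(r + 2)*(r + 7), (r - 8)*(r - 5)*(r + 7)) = r + 7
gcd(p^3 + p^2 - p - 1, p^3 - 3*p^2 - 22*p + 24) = p - 1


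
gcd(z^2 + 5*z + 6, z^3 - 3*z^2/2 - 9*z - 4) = z + 2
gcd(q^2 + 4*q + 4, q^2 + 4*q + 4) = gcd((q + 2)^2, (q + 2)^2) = q^2 + 4*q + 4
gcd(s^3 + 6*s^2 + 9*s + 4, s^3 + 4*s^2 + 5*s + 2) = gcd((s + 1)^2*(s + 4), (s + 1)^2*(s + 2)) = s^2 + 2*s + 1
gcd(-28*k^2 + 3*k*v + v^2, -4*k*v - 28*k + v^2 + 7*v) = -4*k + v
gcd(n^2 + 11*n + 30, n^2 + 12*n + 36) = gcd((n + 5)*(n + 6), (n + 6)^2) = n + 6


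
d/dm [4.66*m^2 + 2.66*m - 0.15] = 9.32*m + 2.66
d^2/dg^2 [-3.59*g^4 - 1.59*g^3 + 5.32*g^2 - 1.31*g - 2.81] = -43.08*g^2 - 9.54*g + 10.64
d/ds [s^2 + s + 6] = 2*s + 1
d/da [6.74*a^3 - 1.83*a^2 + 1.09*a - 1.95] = 20.22*a^2 - 3.66*a + 1.09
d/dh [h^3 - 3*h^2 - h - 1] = 3*h^2 - 6*h - 1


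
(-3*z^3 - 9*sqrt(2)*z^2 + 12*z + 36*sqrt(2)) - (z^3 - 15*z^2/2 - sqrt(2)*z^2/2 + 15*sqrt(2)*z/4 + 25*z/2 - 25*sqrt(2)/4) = -4*z^3 - 17*sqrt(2)*z^2/2 + 15*z^2/2 - 15*sqrt(2)*z/4 - z/2 + 169*sqrt(2)/4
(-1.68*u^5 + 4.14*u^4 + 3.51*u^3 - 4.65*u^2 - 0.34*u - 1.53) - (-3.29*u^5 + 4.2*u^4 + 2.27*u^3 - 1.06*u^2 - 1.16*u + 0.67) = 1.61*u^5 - 0.0600000000000005*u^4 + 1.24*u^3 - 3.59*u^2 + 0.82*u - 2.2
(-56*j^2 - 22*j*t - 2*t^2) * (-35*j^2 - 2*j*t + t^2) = 1960*j^4 + 882*j^3*t + 58*j^2*t^2 - 18*j*t^3 - 2*t^4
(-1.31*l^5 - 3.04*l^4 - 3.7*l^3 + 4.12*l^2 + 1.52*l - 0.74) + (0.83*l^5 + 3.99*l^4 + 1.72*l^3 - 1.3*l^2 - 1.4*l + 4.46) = -0.48*l^5 + 0.95*l^4 - 1.98*l^3 + 2.82*l^2 + 0.12*l + 3.72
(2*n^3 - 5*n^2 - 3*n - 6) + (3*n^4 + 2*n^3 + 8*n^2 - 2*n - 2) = 3*n^4 + 4*n^3 + 3*n^2 - 5*n - 8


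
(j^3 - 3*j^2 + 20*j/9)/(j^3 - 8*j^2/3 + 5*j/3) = (j - 4/3)/(j - 1)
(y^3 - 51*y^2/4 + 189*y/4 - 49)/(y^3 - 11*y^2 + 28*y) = (y - 7/4)/y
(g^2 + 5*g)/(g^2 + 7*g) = (g + 5)/(g + 7)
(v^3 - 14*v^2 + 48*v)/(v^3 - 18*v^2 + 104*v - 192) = v/(v - 4)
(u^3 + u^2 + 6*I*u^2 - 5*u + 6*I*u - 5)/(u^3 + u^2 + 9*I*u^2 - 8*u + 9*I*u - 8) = (u + 5*I)/(u + 8*I)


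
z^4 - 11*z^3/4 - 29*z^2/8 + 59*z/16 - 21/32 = (z - 7/2)*(z - 1/2)*(z - 1/4)*(z + 3/2)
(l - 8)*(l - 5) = l^2 - 13*l + 40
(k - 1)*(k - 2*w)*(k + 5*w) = k^3 + 3*k^2*w - k^2 - 10*k*w^2 - 3*k*w + 10*w^2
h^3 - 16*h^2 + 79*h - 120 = (h - 8)*(h - 5)*(h - 3)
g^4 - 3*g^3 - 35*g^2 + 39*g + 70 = (g - 7)*(g - 2)*(g + 1)*(g + 5)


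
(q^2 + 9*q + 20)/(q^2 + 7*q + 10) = (q + 4)/(q + 2)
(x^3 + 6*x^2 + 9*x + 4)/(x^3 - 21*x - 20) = (x + 1)/(x - 5)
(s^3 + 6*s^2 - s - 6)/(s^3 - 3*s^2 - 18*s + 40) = (s^3 + 6*s^2 - s - 6)/(s^3 - 3*s^2 - 18*s + 40)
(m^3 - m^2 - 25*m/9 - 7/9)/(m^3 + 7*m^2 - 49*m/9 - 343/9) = (3*m^2 + 4*m + 1)/(3*m^2 + 28*m + 49)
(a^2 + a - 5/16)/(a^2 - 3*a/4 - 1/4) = (-16*a^2 - 16*a + 5)/(4*(-4*a^2 + 3*a + 1))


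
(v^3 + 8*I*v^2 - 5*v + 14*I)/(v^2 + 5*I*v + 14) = (v^2 + I*v + 2)/(v - 2*I)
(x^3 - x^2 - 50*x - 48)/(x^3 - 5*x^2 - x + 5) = (x^2 - 2*x - 48)/(x^2 - 6*x + 5)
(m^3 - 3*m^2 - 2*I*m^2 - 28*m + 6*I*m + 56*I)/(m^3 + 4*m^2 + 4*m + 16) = (m - 7)/(m + 2*I)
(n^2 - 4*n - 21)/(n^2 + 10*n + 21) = (n - 7)/(n + 7)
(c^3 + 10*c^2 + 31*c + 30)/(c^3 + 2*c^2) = 1 + 8/c + 15/c^2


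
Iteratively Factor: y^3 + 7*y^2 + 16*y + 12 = (y + 3)*(y^2 + 4*y + 4) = (y + 2)*(y + 3)*(y + 2)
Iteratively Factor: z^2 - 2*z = (z)*(z - 2)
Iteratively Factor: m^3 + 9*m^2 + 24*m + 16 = (m + 4)*(m^2 + 5*m + 4) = (m + 4)^2*(m + 1)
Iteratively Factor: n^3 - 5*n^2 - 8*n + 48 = (n - 4)*(n^2 - n - 12) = (n - 4)^2*(n + 3)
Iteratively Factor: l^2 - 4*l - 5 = (l + 1)*(l - 5)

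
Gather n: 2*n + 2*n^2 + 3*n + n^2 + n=3*n^2 + 6*n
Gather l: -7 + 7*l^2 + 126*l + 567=7*l^2 + 126*l + 560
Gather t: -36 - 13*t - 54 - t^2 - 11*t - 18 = -t^2 - 24*t - 108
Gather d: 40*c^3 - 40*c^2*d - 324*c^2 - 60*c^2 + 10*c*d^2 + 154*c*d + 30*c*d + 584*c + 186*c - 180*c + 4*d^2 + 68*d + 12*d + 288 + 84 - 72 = 40*c^3 - 384*c^2 + 590*c + d^2*(10*c + 4) + d*(-40*c^2 + 184*c + 80) + 300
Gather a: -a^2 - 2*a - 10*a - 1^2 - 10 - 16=-a^2 - 12*a - 27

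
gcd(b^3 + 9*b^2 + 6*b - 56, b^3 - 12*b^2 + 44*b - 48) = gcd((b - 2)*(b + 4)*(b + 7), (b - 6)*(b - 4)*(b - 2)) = b - 2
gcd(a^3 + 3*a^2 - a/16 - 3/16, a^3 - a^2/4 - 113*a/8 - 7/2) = a + 1/4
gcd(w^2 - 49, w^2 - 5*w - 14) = w - 7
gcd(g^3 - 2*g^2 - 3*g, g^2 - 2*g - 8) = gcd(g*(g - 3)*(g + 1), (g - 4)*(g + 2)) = 1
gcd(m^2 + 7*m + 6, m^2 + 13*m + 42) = m + 6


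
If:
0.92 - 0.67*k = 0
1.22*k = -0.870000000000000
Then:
No Solution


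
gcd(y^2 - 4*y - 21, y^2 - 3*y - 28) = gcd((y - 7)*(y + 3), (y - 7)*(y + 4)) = y - 7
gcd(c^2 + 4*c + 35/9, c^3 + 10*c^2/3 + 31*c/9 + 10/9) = c + 5/3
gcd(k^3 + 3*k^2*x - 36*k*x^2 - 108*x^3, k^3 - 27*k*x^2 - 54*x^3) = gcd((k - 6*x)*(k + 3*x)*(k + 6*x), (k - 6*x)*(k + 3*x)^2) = -k^2 + 3*k*x + 18*x^2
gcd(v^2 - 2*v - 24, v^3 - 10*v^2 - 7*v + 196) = v + 4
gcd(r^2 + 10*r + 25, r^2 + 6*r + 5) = r + 5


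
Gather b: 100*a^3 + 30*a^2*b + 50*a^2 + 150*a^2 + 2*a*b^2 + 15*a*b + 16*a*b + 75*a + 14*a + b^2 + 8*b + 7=100*a^3 + 200*a^2 + 89*a + b^2*(2*a + 1) + b*(30*a^2 + 31*a + 8) + 7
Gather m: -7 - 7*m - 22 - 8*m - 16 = -15*m - 45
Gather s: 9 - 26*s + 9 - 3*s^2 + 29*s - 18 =-3*s^2 + 3*s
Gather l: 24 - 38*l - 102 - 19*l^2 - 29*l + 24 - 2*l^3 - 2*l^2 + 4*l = -2*l^3 - 21*l^2 - 63*l - 54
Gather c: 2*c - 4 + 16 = 2*c + 12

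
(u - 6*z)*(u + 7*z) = u^2 + u*z - 42*z^2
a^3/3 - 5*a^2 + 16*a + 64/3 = (a/3 + 1/3)*(a - 8)^2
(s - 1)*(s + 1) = s^2 - 1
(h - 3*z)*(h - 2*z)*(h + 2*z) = h^3 - 3*h^2*z - 4*h*z^2 + 12*z^3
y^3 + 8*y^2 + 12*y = y*(y + 2)*(y + 6)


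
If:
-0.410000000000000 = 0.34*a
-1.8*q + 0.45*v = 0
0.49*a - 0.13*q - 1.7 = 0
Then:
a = -1.21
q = -17.62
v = -70.49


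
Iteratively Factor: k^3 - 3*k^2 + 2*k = (k)*(k^2 - 3*k + 2) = k*(k - 2)*(k - 1)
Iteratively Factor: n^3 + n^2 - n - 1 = (n - 1)*(n^2 + 2*n + 1) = (n - 1)*(n + 1)*(n + 1)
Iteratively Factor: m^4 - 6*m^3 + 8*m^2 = (m)*(m^3 - 6*m^2 + 8*m) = m*(m - 2)*(m^2 - 4*m) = m*(m - 4)*(m - 2)*(m)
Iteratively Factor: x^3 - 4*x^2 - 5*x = (x)*(x^2 - 4*x - 5) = x*(x - 5)*(x + 1)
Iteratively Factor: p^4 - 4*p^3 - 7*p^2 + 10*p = (p - 5)*(p^3 + p^2 - 2*p) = (p - 5)*(p + 2)*(p^2 - p) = (p - 5)*(p - 1)*(p + 2)*(p)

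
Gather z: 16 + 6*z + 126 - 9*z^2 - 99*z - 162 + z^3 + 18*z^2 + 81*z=z^3 + 9*z^2 - 12*z - 20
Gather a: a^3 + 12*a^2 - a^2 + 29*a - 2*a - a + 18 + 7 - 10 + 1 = a^3 + 11*a^2 + 26*a + 16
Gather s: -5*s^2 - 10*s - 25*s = -5*s^2 - 35*s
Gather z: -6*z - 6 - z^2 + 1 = -z^2 - 6*z - 5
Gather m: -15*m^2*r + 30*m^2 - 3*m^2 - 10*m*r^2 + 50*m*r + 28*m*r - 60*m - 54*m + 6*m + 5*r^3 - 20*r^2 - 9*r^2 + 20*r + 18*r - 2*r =m^2*(27 - 15*r) + m*(-10*r^2 + 78*r - 108) + 5*r^3 - 29*r^2 + 36*r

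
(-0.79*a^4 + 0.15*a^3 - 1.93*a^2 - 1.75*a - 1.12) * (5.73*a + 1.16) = -4.5267*a^5 - 0.0569*a^4 - 10.8849*a^3 - 12.2663*a^2 - 8.4476*a - 1.2992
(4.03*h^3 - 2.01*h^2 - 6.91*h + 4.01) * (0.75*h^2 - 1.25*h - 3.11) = 3.0225*h^5 - 6.545*h^4 - 15.2033*h^3 + 17.8961*h^2 + 16.4776*h - 12.4711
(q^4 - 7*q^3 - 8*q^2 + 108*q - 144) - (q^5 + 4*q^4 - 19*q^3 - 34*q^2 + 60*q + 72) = -q^5 - 3*q^4 + 12*q^3 + 26*q^2 + 48*q - 216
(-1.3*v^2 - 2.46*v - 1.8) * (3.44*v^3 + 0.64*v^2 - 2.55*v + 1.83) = -4.472*v^5 - 9.2944*v^4 - 4.4514*v^3 + 2.742*v^2 + 0.0881999999999996*v - 3.294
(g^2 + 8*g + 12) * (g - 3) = g^3 + 5*g^2 - 12*g - 36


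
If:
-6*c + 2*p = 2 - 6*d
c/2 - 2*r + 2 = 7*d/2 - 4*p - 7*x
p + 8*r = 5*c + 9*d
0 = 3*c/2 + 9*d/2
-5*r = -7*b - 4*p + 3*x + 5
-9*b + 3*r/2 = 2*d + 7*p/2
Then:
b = -20409/43466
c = 1707/43466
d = -569/43466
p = 25147/21733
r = -2930/21733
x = -43239/43466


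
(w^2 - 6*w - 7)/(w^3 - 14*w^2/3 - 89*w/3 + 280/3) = 3*(w + 1)/(3*w^2 + 7*w - 40)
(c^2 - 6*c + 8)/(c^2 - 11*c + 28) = (c - 2)/(c - 7)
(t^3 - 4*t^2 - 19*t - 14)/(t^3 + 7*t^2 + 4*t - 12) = (t^2 - 6*t - 7)/(t^2 + 5*t - 6)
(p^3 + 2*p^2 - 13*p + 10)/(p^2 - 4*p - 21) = (-p^3 - 2*p^2 + 13*p - 10)/(-p^2 + 4*p + 21)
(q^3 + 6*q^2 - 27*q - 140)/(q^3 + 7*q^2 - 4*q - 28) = (q^2 - q - 20)/(q^2 - 4)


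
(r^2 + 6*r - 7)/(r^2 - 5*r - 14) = (-r^2 - 6*r + 7)/(-r^2 + 5*r + 14)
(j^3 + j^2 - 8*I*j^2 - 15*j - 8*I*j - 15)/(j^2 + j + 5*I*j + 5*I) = (j^2 - 8*I*j - 15)/(j + 5*I)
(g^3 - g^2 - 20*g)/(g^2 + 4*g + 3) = g*(g^2 - g - 20)/(g^2 + 4*g + 3)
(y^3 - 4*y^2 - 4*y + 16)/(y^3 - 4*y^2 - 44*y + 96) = (y^2 - 2*y - 8)/(y^2 - 2*y - 48)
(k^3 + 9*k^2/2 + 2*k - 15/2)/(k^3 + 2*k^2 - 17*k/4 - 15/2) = 2*(k^2 + 2*k - 3)/(2*k^2 - k - 6)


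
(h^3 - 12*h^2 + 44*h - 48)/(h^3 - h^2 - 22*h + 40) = (h - 6)/(h + 5)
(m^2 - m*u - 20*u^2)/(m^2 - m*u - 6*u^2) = (-m^2 + m*u + 20*u^2)/(-m^2 + m*u + 6*u^2)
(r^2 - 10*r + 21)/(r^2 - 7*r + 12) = (r - 7)/(r - 4)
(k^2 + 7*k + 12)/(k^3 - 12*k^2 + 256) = (k + 3)/(k^2 - 16*k + 64)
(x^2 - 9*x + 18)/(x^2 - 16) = (x^2 - 9*x + 18)/(x^2 - 16)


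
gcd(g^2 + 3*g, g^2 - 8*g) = g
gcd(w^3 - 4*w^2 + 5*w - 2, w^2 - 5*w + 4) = w - 1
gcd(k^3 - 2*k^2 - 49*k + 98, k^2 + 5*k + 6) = 1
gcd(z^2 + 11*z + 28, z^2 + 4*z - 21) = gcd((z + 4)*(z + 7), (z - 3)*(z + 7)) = z + 7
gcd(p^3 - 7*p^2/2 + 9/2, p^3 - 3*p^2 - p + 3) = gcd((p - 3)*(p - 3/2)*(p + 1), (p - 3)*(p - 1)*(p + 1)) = p^2 - 2*p - 3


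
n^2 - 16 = (n - 4)*(n + 4)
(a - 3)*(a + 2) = a^2 - a - 6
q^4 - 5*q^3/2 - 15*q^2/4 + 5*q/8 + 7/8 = (q - 7/2)*(q - 1/2)*(q + 1/2)*(q + 1)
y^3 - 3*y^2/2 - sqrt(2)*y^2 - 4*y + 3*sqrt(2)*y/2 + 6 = (y - 3/2)*(y - 2*sqrt(2))*(y + sqrt(2))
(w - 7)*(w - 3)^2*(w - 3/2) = w^4 - 29*w^3/2 + 141*w^2/2 - 279*w/2 + 189/2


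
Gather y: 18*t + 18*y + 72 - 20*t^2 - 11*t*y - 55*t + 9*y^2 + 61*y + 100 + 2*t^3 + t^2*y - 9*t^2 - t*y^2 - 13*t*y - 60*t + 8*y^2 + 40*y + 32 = 2*t^3 - 29*t^2 - 97*t + y^2*(17 - t) + y*(t^2 - 24*t + 119) + 204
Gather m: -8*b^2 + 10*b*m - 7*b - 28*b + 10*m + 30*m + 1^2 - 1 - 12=-8*b^2 - 35*b + m*(10*b + 40) - 12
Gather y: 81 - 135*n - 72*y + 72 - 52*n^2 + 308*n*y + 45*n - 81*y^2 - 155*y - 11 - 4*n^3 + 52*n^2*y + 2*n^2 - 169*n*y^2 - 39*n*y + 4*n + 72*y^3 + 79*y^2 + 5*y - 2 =-4*n^3 - 50*n^2 - 86*n + 72*y^3 + y^2*(-169*n - 2) + y*(52*n^2 + 269*n - 222) + 140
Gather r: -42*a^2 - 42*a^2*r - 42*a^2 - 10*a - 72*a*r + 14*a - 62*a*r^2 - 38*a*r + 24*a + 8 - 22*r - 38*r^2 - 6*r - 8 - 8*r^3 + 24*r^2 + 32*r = -84*a^2 + 28*a - 8*r^3 + r^2*(-62*a - 14) + r*(-42*a^2 - 110*a + 4)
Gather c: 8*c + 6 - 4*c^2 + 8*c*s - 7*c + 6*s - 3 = -4*c^2 + c*(8*s + 1) + 6*s + 3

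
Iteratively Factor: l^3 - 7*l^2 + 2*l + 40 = (l - 4)*(l^2 - 3*l - 10) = (l - 5)*(l - 4)*(l + 2)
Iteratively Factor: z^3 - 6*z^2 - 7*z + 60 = (z - 5)*(z^2 - z - 12) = (z - 5)*(z + 3)*(z - 4)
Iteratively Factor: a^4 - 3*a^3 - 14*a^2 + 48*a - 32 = (a + 4)*(a^3 - 7*a^2 + 14*a - 8) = (a - 2)*(a + 4)*(a^2 - 5*a + 4) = (a - 4)*(a - 2)*(a + 4)*(a - 1)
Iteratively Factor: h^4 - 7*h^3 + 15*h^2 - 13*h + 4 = (h - 1)*(h^3 - 6*h^2 + 9*h - 4) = (h - 1)^2*(h^2 - 5*h + 4) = (h - 1)^3*(h - 4)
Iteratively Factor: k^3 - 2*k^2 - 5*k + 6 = (k + 2)*(k^2 - 4*k + 3) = (k - 3)*(k + 2)*(k - 1)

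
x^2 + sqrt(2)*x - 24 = (x - 3*sqrt(2))*(x + 4*sqrt(2))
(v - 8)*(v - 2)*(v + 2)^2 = v^4 - 6*v^3 - 20*v^2 + 24*v + 64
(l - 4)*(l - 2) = l^2 - 6*l + 8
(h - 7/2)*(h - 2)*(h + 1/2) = h^3 - 5*h^2 + 17*h/4 + 7/2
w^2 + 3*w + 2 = (w + 1)*(w + 2)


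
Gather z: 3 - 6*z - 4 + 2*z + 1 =-4*z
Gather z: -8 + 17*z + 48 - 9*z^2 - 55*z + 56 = -9*z^2 - 38*z + 96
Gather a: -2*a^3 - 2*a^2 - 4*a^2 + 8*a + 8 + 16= -2*a^3 - 6*a^2 + 8*a + 24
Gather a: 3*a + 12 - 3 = 3*a + 9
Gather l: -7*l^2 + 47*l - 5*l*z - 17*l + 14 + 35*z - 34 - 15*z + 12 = -7*l^2 + l*(30 - 5*z) + 20*z - 8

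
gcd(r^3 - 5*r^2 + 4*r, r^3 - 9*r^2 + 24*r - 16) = r^2 - 5*r + 4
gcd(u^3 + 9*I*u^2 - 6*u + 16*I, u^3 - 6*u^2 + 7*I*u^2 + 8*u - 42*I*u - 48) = u^2 + 7*I*u + 8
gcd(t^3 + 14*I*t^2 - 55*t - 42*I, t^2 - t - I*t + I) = 1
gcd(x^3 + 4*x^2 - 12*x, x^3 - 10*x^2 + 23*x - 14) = x - 2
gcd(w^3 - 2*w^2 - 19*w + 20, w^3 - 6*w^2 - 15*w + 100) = w^2 - w - 20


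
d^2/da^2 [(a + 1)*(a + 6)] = 2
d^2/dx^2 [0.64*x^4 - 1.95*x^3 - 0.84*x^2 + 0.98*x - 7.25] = 7.68*x^2 - 11.7*x - 1.68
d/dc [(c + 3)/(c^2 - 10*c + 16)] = (c^2 - 10*c - 2*(c - 5)*(c + 3) + 16)/(c^2 - 10*c + 16)^2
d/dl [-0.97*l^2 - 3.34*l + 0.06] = -1.94*l - 3.34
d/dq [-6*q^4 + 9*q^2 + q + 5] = -24*q^3 + 18*q + 1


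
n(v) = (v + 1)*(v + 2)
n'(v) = 2*v + 3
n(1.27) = 7.42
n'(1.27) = 5.54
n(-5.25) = 13.81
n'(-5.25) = -7.50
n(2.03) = 12.21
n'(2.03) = 7.06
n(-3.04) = 2.12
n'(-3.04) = -3.08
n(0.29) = 2.95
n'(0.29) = 3.58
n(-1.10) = -0.09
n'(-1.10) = 0.80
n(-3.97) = 5.85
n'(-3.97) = -4.94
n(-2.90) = 1.71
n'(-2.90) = -2.80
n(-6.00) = 20.00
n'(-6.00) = -9.00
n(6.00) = 56.00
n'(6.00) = 15.00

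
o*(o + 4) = o^2 + 4*o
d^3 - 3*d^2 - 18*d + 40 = (d - 5)*(d - 2)*(d + 4)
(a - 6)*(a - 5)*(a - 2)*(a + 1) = a^4 - 12*a^3 + 39*a^2 - 8*a - 60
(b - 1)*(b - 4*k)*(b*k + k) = b^3*k - 4*b^2*k^2 - b*k + 4*k^2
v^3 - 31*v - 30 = (v - 6)*(v + 1)*(v + 5)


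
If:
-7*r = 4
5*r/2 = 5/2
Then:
No Solution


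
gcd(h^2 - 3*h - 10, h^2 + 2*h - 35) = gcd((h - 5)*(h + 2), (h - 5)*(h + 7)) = h - 5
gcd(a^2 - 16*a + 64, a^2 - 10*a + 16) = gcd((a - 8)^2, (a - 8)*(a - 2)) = a - 8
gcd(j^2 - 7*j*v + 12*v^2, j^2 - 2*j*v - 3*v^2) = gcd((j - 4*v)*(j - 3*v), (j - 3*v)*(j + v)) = -j + 3*v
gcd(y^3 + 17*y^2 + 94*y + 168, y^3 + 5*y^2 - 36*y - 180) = y + 6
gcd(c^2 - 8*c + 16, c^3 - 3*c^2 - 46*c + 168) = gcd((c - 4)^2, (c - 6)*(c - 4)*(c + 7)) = c - 4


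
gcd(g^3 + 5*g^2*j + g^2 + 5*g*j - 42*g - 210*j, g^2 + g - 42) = g^2 + g - 42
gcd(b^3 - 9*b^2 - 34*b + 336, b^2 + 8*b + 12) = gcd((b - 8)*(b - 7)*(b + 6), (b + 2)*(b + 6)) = b + 6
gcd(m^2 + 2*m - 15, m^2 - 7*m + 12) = m - 3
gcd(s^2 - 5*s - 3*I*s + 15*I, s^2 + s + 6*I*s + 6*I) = 1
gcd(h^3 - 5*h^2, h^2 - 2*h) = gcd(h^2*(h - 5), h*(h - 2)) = h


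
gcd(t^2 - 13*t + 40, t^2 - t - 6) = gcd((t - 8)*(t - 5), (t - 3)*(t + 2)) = 1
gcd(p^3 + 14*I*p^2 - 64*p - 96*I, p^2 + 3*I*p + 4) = p + 4*I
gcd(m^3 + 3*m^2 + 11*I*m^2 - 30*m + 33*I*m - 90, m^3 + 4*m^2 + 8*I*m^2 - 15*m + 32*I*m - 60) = m + 5*I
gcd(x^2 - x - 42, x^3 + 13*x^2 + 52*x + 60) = x + 6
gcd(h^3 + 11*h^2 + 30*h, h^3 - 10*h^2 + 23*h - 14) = 1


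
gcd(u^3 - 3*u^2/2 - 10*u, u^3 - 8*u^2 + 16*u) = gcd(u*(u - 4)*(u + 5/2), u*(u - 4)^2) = u^2 - 4*u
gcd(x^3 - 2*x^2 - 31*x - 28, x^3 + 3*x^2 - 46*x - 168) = x^2 - 3*x - 28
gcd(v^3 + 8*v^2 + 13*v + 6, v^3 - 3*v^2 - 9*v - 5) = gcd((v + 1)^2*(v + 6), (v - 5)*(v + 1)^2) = v^2 + 2*v + 1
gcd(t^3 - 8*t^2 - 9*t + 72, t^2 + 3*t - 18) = t - 3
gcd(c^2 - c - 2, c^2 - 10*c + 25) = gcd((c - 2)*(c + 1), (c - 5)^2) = 1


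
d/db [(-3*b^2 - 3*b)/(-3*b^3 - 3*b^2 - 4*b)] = 3*(-3*b^2 - 6*b + 1)/(9*b^4 + 18*b^3 + 33*b^2 + 24*b + 16)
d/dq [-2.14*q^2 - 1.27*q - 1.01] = -4.28*q - 1.27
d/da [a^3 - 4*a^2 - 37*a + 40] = 3*a^2 - 8*a - 37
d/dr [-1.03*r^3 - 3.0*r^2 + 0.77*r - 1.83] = -3.09*r^2 - 6.0*r + 0.77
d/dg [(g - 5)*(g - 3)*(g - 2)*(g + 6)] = 4*g^3 - 12*g^2 - 58*g + 156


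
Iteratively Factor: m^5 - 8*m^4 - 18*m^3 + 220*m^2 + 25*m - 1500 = (m + 4)*(m^4 - 12*m^3 + 30*m^2 + 100*m - 375) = (m + 3)*(m + 4)*(m^3 - 15*m^2 + 75*m - 125) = (m - 5)*(m + 3)*(m + 4)*(m^2 - 10*m + 25) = (m - 5)^2*(m + 3)*(m + 4)*(m - 5)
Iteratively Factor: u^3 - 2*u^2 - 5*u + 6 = (u + 2)*(u^2 - 4*u + 3) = (u - 3)*(u + 2)*(u - 1)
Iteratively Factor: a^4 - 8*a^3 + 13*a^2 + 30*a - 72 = (a + 2)*(a^3 - 10*a^2 + 33*a - 36) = (a - 3)*(a + 2)*(a^2 - 7*a + 12) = (a - 3)^2*(a + 2)*(a - 4)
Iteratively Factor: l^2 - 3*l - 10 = (l - 5)*(l + 2)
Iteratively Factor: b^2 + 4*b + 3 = (b + 3)*(b + 1)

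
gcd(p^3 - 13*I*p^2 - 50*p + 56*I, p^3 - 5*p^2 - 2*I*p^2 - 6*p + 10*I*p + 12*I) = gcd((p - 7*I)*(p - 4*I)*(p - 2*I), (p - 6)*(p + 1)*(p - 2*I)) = p - 2*I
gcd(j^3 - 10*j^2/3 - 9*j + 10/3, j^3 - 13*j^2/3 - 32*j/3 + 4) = j^2 + 5*j/3 - 2/3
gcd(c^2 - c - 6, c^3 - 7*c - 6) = c^2 - c - 6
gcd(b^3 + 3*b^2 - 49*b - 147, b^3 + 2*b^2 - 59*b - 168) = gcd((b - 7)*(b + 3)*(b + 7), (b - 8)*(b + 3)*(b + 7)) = b^2 + 10*b + 21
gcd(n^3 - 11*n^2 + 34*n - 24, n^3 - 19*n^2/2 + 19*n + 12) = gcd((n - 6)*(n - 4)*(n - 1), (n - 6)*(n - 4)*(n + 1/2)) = n^2 - 10*n + 24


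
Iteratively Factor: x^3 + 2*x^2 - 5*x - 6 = (x - 2)*(x^2 + 4*x + 3) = (x - 2)*(x + 3)*(x + 1)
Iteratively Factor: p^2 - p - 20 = (p - 5)*(p + 4)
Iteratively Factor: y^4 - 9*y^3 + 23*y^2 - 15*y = (y - 5)*(y^3 - 4*y^2 + 3*y) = (y - 5)*(y - 1)*(y^2 - 3*y) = y*(y - 5)*(y - 1)*(y - 3)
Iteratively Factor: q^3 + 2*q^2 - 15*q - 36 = (q + 3)*(q^2 - q - 12) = (q + 3)^2*(q - 4)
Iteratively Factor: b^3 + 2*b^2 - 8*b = (b - 2)*(b^2 + 4*b) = b*(b - 2)*(b + 4)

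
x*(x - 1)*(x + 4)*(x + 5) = x^4 + 8*x^3 + 11*x^2 - 20*x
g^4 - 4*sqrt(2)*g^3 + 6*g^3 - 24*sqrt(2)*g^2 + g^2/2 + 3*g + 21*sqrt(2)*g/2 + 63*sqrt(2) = (g + 6)*(g - 7*sqrt(2)/2)*(g - 3*sqrt(2)/2)*(g + sqrt(2))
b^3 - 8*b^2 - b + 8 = (b - 8)*(b - 1)*(b + 1)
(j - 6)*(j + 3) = j^2 - 3*j - 18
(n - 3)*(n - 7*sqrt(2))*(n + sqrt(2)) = n^3 - 6*sqrt(2)*n^2 - 3*n^2 - 14*n + 18*sqrt(2)*n + 42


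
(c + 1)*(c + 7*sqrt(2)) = c^2 + c + 7*sqrt(2)*c + 7*sqrt(2)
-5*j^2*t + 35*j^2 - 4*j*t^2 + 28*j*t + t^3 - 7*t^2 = (-5*j + t)*(j + t)*(t - 7)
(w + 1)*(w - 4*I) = w^2 + w - 4*I*w - 4*I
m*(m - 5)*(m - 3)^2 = m^4 - 11*m^3 + 39*m^2 - 45*m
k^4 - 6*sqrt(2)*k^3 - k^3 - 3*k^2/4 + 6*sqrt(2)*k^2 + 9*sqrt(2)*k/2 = k*(k - 3/2)*(k + 1/2)*(k - 6*sqrt(2))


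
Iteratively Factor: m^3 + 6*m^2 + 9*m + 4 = (m + 1)*(m^2 + 5*m + 4) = (m + 1)*(m + 4)*(m + 1)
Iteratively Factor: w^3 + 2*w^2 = (w)*(w^2 + 2*w) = w*(w + 2)*(w)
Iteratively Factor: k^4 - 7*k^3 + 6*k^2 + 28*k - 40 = (k - 5)*(k^3 - 2*k^2 - 4*k + 8) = (k - 5)*(k - 2)*(k^2 - 4) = (k - 5)*(k - 2)*(k + 2)*(k - 2)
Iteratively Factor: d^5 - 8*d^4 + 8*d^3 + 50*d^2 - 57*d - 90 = (d - 5)*(d^4 - 3*d^3 - 7*d^2 + 15*d + 18) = (d - 5)*(d - 3)*(d^3 - 7*d - 6) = (d - 5)*(d - 3)^2*(d^2 + 3*d + 2) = (d - 5)*(d - 3)^2*(d + 1)*(d + 2)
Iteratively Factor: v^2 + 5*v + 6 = (v + 3)*(v + 2)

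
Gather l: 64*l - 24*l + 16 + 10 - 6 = 40*l + 20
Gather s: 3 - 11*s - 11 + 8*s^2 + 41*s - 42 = 8*s^2 + 30*s - 50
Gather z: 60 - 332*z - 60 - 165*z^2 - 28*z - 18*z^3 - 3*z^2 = -18*z^3 - 168*z^2 - 360*z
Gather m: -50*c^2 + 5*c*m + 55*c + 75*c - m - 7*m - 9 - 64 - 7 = -50*c^2 + 130*c + m*(5*c - 8) - 80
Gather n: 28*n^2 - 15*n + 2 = 28*n^2 - 15*n + 2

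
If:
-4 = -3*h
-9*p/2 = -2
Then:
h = 4/3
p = 4/9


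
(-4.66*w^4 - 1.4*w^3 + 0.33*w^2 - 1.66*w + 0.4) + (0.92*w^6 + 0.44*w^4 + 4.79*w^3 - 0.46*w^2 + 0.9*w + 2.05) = 0.92*w^6 - 4.22*w^4 + 3.39*w^3 - 0.13*w^2 - 0.76*w + 2.45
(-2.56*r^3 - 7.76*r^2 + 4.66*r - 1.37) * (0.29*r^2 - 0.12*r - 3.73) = -0.7424*r^5 - 1.9432*r^4 + 11.8314*r^3 + 27.9883*r^2 - 17.2174*r + 5.1101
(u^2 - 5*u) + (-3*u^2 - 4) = -2*u^2 - 5*u - 4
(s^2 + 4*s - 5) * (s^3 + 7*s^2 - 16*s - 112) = s^5 + 11*s^4 + 7*s^3 - 211*s^2 - 368*s + 560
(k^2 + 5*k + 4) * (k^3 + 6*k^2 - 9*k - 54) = k^5 + 11*k^4 + 25*k^3 - 75*k^2 - 306*k - 216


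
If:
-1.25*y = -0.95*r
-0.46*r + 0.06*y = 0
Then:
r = 0.00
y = 0.00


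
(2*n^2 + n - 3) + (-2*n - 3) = 2*n^2 - n - 6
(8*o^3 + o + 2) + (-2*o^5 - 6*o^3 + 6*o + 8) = -2*o^5 + 2*o^3 + 7*o + 10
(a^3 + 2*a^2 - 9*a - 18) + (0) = a^3 + 2*a^2 - 9*a - 18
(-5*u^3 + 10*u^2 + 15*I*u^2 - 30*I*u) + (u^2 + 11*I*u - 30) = -5*u^3 + 11*u^2 + 15*I*u^2 - 19*I*u - 30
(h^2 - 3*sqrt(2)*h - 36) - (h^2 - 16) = -3*sqrt(2)*h - 20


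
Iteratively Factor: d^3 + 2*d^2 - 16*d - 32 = (d - 4)*(d^2 + 6*d + 8) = (d - 4)*(d + 2)*(d + 4)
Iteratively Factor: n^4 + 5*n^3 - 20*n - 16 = (n + 2)*(n^3 + 3*n^2 - 6*n - 8) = (n + 2)*(n + 4)*(n^2 - n - 2) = (n - 2)*(n + 2)*(n + 4)*(n + 1)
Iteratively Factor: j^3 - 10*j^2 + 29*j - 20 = (j - 1)*(j^2 - 9*j + 20) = (j - 4)*(j - 1)*(j - 5)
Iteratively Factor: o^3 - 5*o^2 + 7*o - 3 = (o - 3)*(o^2 - 2*o + 1) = (o - 3)*(o - 1)*(o - 1)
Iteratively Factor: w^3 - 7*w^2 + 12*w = (w)*(w^2 - 7*w + 12) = w*(w - 4)*(w - 3)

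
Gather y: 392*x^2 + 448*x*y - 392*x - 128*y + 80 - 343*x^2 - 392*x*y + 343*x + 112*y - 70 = 49*x^2 - 49*x + y*(56*x - 16) + 10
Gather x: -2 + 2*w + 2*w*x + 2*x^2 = 2*w*x + 2*w + 2*x^2 - 2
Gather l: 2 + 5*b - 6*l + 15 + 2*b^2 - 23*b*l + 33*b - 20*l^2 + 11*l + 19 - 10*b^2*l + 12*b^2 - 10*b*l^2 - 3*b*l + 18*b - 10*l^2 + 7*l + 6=14*b^2 + 56*b + l^2*(-10*b - 30) + l*(-10*b^2 - 26*b + 12) + 42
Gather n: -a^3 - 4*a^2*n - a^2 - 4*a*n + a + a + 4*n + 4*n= -a^3 - a^2 + 2*a + n*(-4*a^2 - 4*a + 8)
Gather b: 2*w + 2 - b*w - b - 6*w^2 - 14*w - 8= b*(-w - 1) - 6*w^2 - 12*w - 6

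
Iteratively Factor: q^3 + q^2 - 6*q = (q - 2)*(q^2 + 3*q) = (q - 2)*(q + 3)*(q)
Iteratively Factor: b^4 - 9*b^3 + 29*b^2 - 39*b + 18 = (b - 3)*(b^3 - 6*b^2 + 11*b - 6) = (b - 3)^2*(b^2 - 3*b + 2) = (b - 3)^2*(b - 2)*(b - 1)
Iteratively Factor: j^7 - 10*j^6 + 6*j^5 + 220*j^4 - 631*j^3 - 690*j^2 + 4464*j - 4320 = (j - 3)*(j^6 - 7*j^5 - 15*j^4 + 175*j^3 - 106*j^2 - 1008*j + 1440) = (j - 4)*(j - 3)*(j^5 - 3*j^4 - 27*j^3 + 67*j^2 + 162*j - 360) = (j - 4)*(j - 3)*(j + 3)*(j^4 - 6*j^3 - 9*j^2 + 94*j - 120) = (j - 5)*(j - 4)*(j - 3)*(j + 3)*(j^3 - j^2 - 14*j + 24) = (j - 5)*(j - 4)*(j - 3)*(j + 3)*(j + 4)*(j^2 - 5*j + 6) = (j - 5)*(j - 4)*(j - 3)^2*(j + 3)*(j + 4)*(j - 2)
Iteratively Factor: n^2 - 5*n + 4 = (n - 1)*(n - 4)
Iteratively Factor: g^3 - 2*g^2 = (g - 2)*(g^2) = g*(g - 2)*(g)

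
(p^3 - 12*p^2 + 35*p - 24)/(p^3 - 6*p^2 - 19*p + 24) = (p - 3)/(p + 3)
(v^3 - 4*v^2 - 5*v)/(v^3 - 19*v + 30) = v*(v^2 - 4*v - 5)/(v^3 - 19*v + 30)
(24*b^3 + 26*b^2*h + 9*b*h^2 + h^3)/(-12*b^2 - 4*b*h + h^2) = (-12*b^2 - 7*b*h - h^2)/(6*b - h)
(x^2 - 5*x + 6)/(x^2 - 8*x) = (x^2 - 5*x + 6)/(x*(x - 8))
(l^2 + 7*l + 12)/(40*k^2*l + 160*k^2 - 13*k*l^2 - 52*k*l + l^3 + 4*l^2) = (l + 3)/(40*k^2 - 13*k*l + l^2)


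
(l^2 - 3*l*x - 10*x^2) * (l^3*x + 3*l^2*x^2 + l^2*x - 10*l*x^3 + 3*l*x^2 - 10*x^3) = l^5*x + l^4*x - 29*l^3*x^3 - 29*l^2*x^3 + 100*l*x^5 + 100*x^5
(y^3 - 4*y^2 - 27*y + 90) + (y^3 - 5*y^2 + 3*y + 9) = 2*y^3 - 9*y^2 - 24*y + 99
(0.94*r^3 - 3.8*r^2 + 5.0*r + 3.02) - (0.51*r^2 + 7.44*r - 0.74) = 0.94*r^3 - 4.31*r^2 - 2.44*r + 3.76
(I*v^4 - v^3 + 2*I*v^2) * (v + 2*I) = I*v^5 - 3*v^4 - 4*v^2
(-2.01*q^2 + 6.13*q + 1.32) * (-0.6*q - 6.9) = 1.206*q^3 + 10.191*q^2 - 43.089*q - 9.108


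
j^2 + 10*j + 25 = (j + 5)^2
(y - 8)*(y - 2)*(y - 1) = y^3 - 11*y^2 + 26*y - 16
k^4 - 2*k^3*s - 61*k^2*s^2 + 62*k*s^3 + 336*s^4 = (k - 8*s)*(k - 3*s)*(k + 2*s)*(k + 7*s)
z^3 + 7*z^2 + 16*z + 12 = (z + 2)^2*(z + 3)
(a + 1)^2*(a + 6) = a^3 + 8*a^2 + 13*a + 6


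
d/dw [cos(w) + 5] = -sin(w)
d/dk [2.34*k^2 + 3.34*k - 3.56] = 4.68*k + 3.34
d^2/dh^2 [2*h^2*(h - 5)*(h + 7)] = 24*h^2 + 24*h - 140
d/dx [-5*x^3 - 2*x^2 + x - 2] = -15*x^2 - 4*x + 1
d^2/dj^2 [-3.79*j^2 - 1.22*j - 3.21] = -7.58000000000000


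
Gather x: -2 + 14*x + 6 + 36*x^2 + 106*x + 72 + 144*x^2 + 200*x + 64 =180*x^2 + 320*x + 140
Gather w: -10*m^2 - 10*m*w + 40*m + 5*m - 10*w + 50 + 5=-10*m^2 + 45*m + w*(-10*m - 10) + 55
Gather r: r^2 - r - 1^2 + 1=r^2 - r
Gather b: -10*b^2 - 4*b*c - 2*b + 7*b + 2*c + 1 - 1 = -10*b^2 + b*(5 - 4*c) + 2*c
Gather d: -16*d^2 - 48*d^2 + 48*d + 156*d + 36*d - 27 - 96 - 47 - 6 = -64*d^2 + 240*d - 176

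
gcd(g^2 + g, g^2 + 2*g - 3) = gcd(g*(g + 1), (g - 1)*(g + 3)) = 1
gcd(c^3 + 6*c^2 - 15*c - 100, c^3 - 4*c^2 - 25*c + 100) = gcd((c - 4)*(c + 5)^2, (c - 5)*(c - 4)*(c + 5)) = c^2 + c - 20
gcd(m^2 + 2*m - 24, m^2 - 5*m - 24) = 1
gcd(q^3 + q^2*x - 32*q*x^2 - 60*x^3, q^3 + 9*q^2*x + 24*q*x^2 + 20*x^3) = q^2 + 7*q*x + 10*x^2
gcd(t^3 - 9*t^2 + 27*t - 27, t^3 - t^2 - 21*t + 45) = t^2 - 6*t + 9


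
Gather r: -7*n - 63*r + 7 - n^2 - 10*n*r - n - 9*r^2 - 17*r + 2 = -n^2 - 8*n - 9*r^2 + r*(-10*n - 80) + 9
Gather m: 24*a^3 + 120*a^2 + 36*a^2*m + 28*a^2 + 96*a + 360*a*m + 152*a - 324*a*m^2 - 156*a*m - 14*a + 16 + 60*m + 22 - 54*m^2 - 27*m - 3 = 24*a^3 + 148*a^2 + 234*a + m^2*(-324*a - 54) + m*(36*a^2 + 204*a + 33) + 35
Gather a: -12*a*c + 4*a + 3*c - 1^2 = a*(4 - 12*c) + 3*c - 1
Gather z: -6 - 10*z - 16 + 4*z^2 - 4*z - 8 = 4*z^2 - 14*z - 30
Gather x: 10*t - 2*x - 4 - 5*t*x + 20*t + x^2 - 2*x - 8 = 30*t + x^2 + x*(-5*t - 4) - 12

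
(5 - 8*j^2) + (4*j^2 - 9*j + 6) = -4*j^2 - 9*j + 11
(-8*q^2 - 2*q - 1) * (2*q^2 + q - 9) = -16*q^4 - 12*q^3 + 68*q^2 + 17*q + 9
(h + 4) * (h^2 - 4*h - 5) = h^3 - 21*h - 20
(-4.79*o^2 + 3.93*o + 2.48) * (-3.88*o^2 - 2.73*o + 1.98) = 18.5852*o^4 - 2.1717*o^3 - 29.8355*o^2 + 1.011*o + 4.9104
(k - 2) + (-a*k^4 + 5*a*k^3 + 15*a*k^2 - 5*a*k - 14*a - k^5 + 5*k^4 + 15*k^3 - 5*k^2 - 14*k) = -a*k^4 + 5*a*k^3 + 15*a*k^2 - 5*a*k - 14*a - k^5 + 5*k^4 + 15*k^3 - 5*k^2 - 13*k - 2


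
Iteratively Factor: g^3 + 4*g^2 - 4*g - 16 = (g - 2)*(g^2 + 6*g + 8) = (g - 2)*(g + 2)*(g + 4)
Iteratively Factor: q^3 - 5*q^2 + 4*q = (q)*(q^2 - 5*q + 4) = q*(q - 4)*(q - 1)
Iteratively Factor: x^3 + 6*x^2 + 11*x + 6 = (x + 2)*(x^2 + 4*x + 3) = (x + 2)*(x + 3)*(x + 1)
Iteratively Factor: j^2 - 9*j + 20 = (j - 4)*(j - 5)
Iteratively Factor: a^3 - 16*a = (a)*(a^2 - 16) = a*(a - 4)*(a + 4)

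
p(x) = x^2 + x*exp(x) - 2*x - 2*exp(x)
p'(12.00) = 1790324.71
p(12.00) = 1627667.91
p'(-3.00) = -8.20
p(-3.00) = 14.75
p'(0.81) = -0.81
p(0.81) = -3.64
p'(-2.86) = -7.94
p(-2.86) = 13.62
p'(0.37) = -2.17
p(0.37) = -2.96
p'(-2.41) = -7.13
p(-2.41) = 10.23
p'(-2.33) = -6.98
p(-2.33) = 9.67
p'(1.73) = 5.58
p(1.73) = -1.99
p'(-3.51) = -9.15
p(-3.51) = 19.18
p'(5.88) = 1755.87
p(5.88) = 1411.11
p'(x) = x*exp(x) + 2*x - exp(x) - 2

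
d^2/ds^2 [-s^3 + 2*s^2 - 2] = 4 - 6*s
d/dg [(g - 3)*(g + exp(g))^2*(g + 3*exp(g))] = (g + exp(g))*((g - 3)*(g + exp(g))*(3*exp(g) + 1) + 2*(g - 3)*(g + 3*exp(g))*(exp(g) + 1) + (g + exp(g))*(g + 3*exp(g)))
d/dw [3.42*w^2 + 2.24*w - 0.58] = 6.84*w + 2.24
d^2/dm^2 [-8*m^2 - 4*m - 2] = -16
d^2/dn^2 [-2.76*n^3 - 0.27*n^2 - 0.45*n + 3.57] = -16.56*n - 0.54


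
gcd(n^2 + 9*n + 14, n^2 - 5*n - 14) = n + 2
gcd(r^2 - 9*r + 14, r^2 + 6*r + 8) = 1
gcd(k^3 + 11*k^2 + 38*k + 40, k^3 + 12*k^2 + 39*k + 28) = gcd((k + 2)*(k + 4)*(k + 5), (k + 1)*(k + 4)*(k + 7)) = k + 4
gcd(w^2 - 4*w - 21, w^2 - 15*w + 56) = w - 7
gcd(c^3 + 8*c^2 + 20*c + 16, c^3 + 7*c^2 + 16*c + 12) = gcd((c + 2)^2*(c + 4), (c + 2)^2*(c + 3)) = c^2 + 4*c + 4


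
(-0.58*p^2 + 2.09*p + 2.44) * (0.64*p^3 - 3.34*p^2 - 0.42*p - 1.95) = -0.3712*p^5 + 3.2748*p^4 - 5.1754*p^3 - 7.8964*p^2 - 5.1003*p - 4.758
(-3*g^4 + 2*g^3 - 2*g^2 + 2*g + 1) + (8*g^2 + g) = -3*g^4 + 2*g^3 + 6*g^2 + 3*g + 1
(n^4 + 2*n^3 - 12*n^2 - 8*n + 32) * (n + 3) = n^5 + 5*n^4 - 6*n^3 - 44*n^2 + 8*n + 96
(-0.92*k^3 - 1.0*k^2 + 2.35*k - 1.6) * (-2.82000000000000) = 2.5944*k^3 + 2.82*k^2 - 6.627*k + 4.512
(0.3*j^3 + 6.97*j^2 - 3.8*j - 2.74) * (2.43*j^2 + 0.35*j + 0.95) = 0.729*j^5 + 17.0421*j^4 - 6.5095*j^3 - 1.3667*j^2 - 4.569*j - 2.603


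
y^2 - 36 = (y - 6)*(y + 6)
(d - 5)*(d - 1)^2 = d^3 - 7*d^2 + 11*d - 5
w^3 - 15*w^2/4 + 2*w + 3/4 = (w - 3)*(w - 1)*(w + 1/4)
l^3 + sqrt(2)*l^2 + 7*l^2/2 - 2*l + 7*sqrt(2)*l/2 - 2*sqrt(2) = (l - 1/2)*(l + 4)*(l + sqrt(2))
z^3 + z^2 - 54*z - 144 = (z - 8)*(z + 3)*(z + 6)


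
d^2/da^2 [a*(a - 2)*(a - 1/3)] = 6*a - 14/3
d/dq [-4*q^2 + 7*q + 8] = 7 - 8*q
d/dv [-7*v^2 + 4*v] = 4 - 14*v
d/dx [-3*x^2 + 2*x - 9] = 2 - 6*x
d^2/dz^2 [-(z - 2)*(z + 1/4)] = -2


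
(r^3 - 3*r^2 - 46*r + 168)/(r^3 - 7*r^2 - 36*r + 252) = (r^2 + 3*r - 28)/(r^2 - r - 42)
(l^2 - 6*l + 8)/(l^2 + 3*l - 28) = (l - 2)/(l + 7)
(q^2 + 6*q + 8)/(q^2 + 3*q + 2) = (q + 4)/(q + 1)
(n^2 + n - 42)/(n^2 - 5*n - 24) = (-n^2 - n + 42)/(-n^2 + 5*n + 24)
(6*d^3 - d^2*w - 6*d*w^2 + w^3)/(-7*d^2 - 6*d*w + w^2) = (6*d^2 - 7*d*w + w^2)/(-7*d + w)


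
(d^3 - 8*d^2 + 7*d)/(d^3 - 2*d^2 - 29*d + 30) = d*(d - 7)/(d^2 - d - 30)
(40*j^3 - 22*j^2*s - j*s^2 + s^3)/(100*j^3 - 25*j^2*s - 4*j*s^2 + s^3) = (-2*j + s)/(-5*j + s)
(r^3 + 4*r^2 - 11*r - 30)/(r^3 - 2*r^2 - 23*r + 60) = (r + 2)/(r - 4)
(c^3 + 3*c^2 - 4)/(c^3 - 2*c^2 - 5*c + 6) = (c + 2)/(c - 3)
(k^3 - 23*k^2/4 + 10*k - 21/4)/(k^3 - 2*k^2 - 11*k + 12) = (k^2 - 19*k/4 + 21/4)/(k^2 - k - 12)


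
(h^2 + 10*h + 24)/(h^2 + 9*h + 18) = (h + 4)/(h + 3)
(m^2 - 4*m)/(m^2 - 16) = m/(m + 4)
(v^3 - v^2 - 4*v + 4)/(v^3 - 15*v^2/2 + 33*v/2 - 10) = 2*(v^2 - 4)/(2*v^2 - 13*v + 20)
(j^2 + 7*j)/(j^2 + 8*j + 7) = j/(j + 1)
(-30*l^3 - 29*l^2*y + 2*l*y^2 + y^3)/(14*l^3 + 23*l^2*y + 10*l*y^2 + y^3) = (-30*l^2 + l*y + y^2)/(14*l^2 + 9*l*y + y^2)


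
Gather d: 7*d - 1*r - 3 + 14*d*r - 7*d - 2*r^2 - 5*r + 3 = 14*d*r - 2*r^2 - 6*r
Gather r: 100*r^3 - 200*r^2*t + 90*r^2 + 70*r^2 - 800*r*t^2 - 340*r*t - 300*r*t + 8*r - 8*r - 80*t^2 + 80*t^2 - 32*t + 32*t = 100*r^3 + r^2*(160 - 200*t) + r*(-800*t^2 - 640*t)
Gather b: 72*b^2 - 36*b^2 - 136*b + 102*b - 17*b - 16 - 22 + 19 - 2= 36*b^2 - 51*b - 21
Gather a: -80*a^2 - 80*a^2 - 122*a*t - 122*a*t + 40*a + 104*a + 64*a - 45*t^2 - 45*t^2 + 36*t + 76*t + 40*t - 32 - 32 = -160*a^2 + a*(208 - 244*t) - 90*t^2 + 152*t - 64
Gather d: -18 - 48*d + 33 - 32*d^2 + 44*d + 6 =-32*d^2 - 4*d + 21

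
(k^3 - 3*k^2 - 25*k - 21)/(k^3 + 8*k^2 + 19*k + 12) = (k - 7)/(k + 4)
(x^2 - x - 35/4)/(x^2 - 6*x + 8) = (x^2 - x - 35/4)/(x^2 - 6*x + 8)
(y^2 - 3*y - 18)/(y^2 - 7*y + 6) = (y + 3)/(y - 1)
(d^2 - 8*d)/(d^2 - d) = (d - 8)/(d - 1)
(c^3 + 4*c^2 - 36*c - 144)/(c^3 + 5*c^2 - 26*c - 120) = (c - 6)/(c - 5)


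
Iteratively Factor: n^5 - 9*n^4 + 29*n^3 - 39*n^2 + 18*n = (n - 1)*(n^4 - 8*n^3 + 21*n^2 - 18*n) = (n - 3)*(n - 1)*(n^3 - 5*n^2 + 6*n) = (n - 3)*(n - 2)*(n - 1)*(n^2 - 3*n) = n*(n - 3)*(n - 2)*(n - 1)*(n - 3)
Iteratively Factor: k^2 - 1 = (k - 1)*(k + 1)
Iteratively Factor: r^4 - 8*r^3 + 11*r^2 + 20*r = (r - 4)*(r^3 - 4*r^2 - 5*r) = (r - 4)*(r + 1)*(r^2 - 5*r) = r*(r - 4)*(r + 1)*(r - 5)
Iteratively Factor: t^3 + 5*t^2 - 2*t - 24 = (t + 3)*(t^2 + 2*t - 8) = (t + 3)*(t + 4)*(t - 2)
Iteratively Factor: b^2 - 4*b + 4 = (b - 2)*(b - 2)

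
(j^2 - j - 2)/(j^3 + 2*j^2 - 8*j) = (j + 1)/(j*(j + 4))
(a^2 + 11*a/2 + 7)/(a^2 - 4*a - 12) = (a + 7/2)/(a - 6)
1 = 1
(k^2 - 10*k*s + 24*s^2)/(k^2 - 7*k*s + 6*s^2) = (-k + 4*s)/(-k + s)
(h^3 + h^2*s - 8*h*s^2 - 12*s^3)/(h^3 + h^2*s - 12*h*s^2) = (h^2 + 4*h*s + 4*s^2)/(h*(h + 4*s))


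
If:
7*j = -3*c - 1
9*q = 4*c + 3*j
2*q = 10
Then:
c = 318/19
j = -139/19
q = 5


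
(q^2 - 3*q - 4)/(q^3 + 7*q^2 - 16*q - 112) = (q + 1)/(q^2 + 11*q + 28)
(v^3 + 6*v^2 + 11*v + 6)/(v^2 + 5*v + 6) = v + 1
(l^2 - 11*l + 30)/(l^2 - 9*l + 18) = (l - 5)/(l - 3)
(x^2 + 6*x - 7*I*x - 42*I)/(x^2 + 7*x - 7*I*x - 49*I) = (x + 6)/(x + 7)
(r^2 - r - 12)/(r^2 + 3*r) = (r - 4)/r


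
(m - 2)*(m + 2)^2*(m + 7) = m^4 + 9*m^3 + 10*m^2 - 36*m - 56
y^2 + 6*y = y*(y + 6)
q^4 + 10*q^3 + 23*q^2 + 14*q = q*(q + 1)*(q + 2)*(q + 7)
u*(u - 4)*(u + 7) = u^3 + 3*u^2 - 28*u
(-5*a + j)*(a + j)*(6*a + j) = -30*a^3 - 29*a^2*j + 2*a*j^2 + j^3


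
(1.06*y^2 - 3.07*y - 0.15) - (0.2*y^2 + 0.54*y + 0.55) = 0.86*y^2 - 3.61*y - 0.7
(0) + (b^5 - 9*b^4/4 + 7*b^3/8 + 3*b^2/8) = b^5 - 9*b^4/4 + 7*b^3/8 + 3*b^2/8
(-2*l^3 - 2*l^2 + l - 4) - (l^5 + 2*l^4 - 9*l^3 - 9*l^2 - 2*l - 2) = -l^5 - 2*l^4 + 7*l^3 + 7*l^2 + 3*l - 2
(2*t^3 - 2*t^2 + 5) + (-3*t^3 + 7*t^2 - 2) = -t^3 + 5*t^2 + 3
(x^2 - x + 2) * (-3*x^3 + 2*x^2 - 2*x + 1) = -3*x^5 + 5*x^4 - 10*x^3 + 7*x^2 - 5*x + 2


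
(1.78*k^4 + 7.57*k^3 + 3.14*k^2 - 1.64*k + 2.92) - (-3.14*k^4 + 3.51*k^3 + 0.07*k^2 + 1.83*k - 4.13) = 4.92*k^4 + 4.06*k^3 + 3.07*k^2 - 3.47*k + 7.05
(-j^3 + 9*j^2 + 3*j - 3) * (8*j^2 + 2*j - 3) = -8*j^5 + 70*j^4 + 45*j^3 - 45*j^2 - 15*j + 9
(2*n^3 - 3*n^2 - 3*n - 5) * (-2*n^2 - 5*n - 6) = -4*n^5 - 4*n^4 + 9*n^3 + 43*n^2 + 43*n + 30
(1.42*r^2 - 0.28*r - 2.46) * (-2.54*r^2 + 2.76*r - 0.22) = -3.6068*r^4 + 4.6304*r^3 + 5.1632*r^2 - 6.728*r + 0.5412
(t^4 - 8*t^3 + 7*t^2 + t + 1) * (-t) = -t^5 + 8*t^4 - 7*t^3 - t^2 - t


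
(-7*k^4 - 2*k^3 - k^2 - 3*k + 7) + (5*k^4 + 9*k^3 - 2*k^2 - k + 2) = -2*k^4 + 7*k^3 - 3*k^2 - 4*k + 9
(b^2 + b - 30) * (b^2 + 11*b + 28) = b^4 + 12*b^3 + 9*b^2 - 302*b - 840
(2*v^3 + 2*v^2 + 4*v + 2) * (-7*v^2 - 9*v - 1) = -14*v^5 - 32*v^4 - 48*v^3 - 52*v^2 - 22*v - 2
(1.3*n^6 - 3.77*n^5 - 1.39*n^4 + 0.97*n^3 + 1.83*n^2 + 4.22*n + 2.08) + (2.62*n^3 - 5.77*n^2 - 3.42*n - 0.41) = 1.3*n^6 - 3.77*n^5 - 1.39*n^4 + 3.59*n^3 - 3.94*n^2 + 0.8*n + 1.67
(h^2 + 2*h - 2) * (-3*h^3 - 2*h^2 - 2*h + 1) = -3*h^5 - 8*h^4 + h^2 + 6*h - 2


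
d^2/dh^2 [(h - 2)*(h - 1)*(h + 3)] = 6*h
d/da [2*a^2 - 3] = 4*a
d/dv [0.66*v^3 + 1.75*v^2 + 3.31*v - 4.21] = 1.98*v^2 + 3.5*v + 3.31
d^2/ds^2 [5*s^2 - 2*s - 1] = 10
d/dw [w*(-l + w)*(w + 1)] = -2*l*w - l + 3*w^2 + 2*w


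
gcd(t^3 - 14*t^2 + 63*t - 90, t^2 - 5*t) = t - 5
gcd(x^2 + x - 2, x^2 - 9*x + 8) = x - 1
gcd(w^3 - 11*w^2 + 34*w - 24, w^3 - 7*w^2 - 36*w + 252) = w - 6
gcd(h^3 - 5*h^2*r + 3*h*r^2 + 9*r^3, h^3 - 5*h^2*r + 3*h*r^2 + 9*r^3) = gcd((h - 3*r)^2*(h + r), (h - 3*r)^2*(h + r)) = h^3 - 5*h^2*r + 3*h*r^2 + 9*r^3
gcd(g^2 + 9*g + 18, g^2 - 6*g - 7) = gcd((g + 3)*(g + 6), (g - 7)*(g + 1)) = 1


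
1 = 1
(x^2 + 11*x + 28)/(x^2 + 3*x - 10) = (x^2 + 11*x + 28)/(x^2 + 3*x - 10)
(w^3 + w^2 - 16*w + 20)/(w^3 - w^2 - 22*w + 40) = (w - 2)/(w - 4)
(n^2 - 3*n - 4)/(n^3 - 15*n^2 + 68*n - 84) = (n^2 - 3*n - 4)/(n^3 - 15*n^2 + 68*n - 84)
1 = 1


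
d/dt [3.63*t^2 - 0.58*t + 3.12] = 7.26*t - 0.58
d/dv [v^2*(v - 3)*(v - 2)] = v*(4*v^2 - 15*v + 12)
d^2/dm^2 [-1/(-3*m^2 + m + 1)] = 2*(9*m^2 - 3*m - (6*m - 1)^2 - 3)/(-3*m^2 + m + 1)^3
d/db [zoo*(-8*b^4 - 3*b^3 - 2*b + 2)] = zoo*(b^3 + b^2 + 1)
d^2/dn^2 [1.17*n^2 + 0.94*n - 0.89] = 2.34000000000000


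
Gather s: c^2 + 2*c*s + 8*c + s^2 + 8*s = c^2 + 8*c + s^2 + s*(2*c + 8)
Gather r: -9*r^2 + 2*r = -9*r^2 + 2*r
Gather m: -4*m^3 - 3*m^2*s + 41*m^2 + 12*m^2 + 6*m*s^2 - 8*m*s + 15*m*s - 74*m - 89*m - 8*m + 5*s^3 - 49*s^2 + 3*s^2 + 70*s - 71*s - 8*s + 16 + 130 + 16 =-4*m^3 + m^2*(53 - 3*s) + m*(6*s^2 + 7*s - 171) + 5*s^3 - 46*s^2 - 9*s + 162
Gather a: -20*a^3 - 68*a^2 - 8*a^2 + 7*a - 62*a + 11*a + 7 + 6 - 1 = -20*a^3 - 76*a^2 - 44*a + 12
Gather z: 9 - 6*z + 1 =10 - 6*z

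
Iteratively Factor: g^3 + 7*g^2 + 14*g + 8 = (g + 4)*(g^2 + 3*g + 2) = (g + 1)*(g + 4)*(g + 2)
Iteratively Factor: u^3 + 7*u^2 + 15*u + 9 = (u + 3)*(u^2 + 4*u + 3) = (u + 3)^2*(u + 1)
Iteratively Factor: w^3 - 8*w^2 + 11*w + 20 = (w - 5)*(w^2 - 3*w - 4) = (w - 5)*(w - 4)*(w + 1)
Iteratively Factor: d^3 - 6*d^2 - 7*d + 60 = (d + 3)*(d^2 - 9*d + 20) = (d - 5)*(d + 3)*(d - 4)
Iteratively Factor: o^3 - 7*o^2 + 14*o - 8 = (o - 2)*(o^2 - 5*o + 4) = (o - 4)*(o - 2)*(o - 1)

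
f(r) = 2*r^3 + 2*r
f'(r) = 6*r^2 + 2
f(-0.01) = -0.02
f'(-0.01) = 2.00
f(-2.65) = -42.52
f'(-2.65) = 44.14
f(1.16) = 5.44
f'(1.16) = 10.07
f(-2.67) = -43.41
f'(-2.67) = 44.77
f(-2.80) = -49.50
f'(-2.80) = 49.04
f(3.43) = 87.57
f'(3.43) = 72.59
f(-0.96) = -3.69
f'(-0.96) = 7.53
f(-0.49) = -1.22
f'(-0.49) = 3.44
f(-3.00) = -60.00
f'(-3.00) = 56.00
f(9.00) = 1476.00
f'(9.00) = 488.00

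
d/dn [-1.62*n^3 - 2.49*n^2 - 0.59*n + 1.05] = -4.86*n^2 - 4.98*n - 0.59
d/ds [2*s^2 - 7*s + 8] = 4*s - 7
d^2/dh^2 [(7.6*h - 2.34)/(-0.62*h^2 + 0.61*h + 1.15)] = ((1.24*h - 0.61)*(2.48*h - 1.22)*(7.6*h - 2.34) + (28.272*h - 12.1736)*(-0.62*h^2 + 0.61*h + 1.15))/(-0.62*h^2 + 0.61*h + 1.15)^3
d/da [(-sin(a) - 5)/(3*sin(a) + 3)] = 4*cos(a)/(3*(sin(a) + 1)^2)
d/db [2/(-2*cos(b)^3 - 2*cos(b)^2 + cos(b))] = 2*(-6*cos(b)^2 - 4*cos(b) + 1)*sin(b)/((2*cos(b) + cos(2*b))^2*cos(b)^2)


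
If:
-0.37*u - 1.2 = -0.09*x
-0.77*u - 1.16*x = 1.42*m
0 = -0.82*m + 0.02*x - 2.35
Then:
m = -2.75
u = -2.09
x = 4.75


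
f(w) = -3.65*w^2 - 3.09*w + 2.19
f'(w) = -7.3*w - 3.09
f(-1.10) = 1.17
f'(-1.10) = 4.94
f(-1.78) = -3.87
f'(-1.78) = 9.90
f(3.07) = -41.70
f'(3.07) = -25.50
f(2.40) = -26.25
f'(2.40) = -20.61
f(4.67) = -91.84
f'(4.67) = -37.18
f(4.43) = -83.13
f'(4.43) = -35.43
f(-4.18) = -48.67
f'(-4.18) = 27.42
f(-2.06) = -6.93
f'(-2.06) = 11.95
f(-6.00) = -110.67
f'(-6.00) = 40.71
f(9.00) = -321.27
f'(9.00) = -68.79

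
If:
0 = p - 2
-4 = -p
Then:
No Solution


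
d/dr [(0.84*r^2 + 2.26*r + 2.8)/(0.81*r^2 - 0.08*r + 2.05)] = (-1.8978*r^2 - 1.092*r + 4.857)/(0.6561*r^4 - 0.1296*r^3 + 3.3274*r^2 - 0.328*r + 4.2025)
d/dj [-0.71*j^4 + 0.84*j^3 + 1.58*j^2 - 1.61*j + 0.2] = -2.84*j^3 + 2.52*j^2 + 3.16*j - 1.61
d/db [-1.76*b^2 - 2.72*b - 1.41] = -3.52*b - 2.72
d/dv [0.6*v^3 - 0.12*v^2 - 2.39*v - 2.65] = 1.8*v^2 - 0.24*v - 2.39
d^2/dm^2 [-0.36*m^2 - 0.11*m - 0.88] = -0.720000000000000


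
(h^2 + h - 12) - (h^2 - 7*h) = 8*h - 12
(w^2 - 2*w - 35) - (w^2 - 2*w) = -35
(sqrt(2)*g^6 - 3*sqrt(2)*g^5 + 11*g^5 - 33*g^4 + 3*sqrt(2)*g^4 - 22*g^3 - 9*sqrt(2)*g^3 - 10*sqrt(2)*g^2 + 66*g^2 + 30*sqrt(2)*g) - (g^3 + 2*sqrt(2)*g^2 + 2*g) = sqrt(2)*g^6 - 3*sqrt(2)*g^5 + 11*g^5 - 33*g^4 + 3*sqrt(2)*g^4 - 23*g^3 - 9*sqrt(2)*g^3 - 12*sqrt(2)*g^2 + 66*g^2 - 2*g + 30*sqrt(2)*g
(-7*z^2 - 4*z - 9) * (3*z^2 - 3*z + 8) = -21*z^4 + 9*z^3 - 71*z^2 - 5*z - 72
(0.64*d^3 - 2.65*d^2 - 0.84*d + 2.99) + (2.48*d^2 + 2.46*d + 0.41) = 0.64*d^3 - 0.17*d^2 + 1.62*d + 3.4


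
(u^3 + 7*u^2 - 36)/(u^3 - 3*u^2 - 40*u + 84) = (u + 3)/(u - 7)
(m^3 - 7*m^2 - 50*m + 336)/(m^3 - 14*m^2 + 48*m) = (m + 7)/m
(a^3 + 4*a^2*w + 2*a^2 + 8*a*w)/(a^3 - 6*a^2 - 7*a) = (a^2 + 4*a*w + 2*a + 8*w)/(a^2 - 6*a - 7)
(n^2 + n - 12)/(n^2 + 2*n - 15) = (n + 4)/(n + 5)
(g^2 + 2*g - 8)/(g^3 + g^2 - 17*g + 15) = (g^2 + 2*g - 8)/(g^3 + g^2 - 17*g + 15)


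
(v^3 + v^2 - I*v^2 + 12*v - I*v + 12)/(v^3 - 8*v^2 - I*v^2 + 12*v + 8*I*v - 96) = (v + 1)/(v - 8)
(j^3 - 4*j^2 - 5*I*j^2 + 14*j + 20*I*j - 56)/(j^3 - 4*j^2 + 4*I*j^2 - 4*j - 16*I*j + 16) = (j - 7*I)/(j + 2*I)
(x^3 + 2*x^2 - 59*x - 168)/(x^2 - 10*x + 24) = (x^3 + 2*x^2 - 59*x - 168)/(x^2 - 10*x + 24)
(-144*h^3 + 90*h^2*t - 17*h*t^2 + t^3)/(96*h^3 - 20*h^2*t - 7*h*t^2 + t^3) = (-6*h + t)/(4*h + t)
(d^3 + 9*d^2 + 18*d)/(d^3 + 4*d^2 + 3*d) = (d + 6)/(d + 1)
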